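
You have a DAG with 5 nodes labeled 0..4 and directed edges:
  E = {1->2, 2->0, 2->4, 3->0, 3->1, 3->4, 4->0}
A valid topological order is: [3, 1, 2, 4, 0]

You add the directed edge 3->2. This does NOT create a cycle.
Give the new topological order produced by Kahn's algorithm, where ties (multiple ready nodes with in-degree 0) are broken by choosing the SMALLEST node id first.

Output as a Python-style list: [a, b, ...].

Answer: [3, 1, 2, 4, 0]

Derivation:
Old toposort: [3, 1, 2, 4, 0]
Added edge: 3->2
Position of 3 (0) < position of 2 (2). Old order still valid.
Run Kahn's algorithm (break ties by smallest node id):
  initial in-degrees: [3, 1, 2, 0, 2]
  ready (indeg=0): [3]
  pop 3: indeg[0]->2; indeg[1]->0; indeg[2]->1; indeg[4]->1 | ready=[1] | order so far=[3]
  pop 1: indeg[2]->0 | ready=[2] | order so far=[3, 1]
  pop 2: indeg[0]->1; indeg[4]->0 | ready=[4] | order so far=[3, 1, 2]
  pop 4: indeg[0]->0 | ready=[0] | order so far=[3, 1, 2, 4]
  pop 0: no out-edges | ready=[] | order so far=[3, 1, 2, 4, 0]
  Result: [3, 1, 2, 4, 0]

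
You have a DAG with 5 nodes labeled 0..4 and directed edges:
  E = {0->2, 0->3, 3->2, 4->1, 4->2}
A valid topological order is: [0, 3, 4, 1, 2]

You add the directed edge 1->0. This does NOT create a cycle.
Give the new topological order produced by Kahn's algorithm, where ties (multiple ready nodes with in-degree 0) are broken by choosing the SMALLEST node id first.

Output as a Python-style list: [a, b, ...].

Answer: [4, 1, 0, 3, 2]

Derivation:
Old toposort: [0, 3, 4, 1, 2]
Added edge: 1->0
Position of 1 (3) > position of 0 (0). Must reorder: 1 must now come before 0.
Run Kahn's algorithm (break ties by smallest node id):
  initial in-degrees: [1, 1, 3, 1, 0]
  ready (indeg=0): [4]
  pop 4: indeg[1]->0; indeg[2]->2 | ready=[1] | order so far=[4]
  pop 1: indeg[0]->0 | ready=[0] | order so far=[4, 1]
  pop 0: indeg[2]->1; indeg[3]->0 | ready=[3] | order so far=[4, 1, 0]
  pop 3: indeg[2]->0 | ready=[2] | order so far=[4, 1, 0, 3]
  pop 2: no out-edges | ready=[] | order so far=[4, 1, 0, 3, 2]
  Result: [4, 1, 0, 3, 2]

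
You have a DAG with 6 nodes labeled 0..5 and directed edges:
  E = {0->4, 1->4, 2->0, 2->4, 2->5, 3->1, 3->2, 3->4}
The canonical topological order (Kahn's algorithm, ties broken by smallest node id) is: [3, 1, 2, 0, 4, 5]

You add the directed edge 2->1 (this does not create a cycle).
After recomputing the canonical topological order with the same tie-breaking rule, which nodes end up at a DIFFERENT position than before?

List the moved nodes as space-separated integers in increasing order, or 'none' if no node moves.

Old toposort: [3, 1, 2, 0, 4, 5]
Added edge 2->1
Recompute Kahn (smallest-id tiebreak):
  initial in-degrees: [1, 2, 1, 0, 4, 1]
  ready (indeg=0): [3]
  pop 3: indeg[1]->1; indeg[2]->0; indeg[4]->3 | ready=[2] | order so far=[3]
  pop 2: indeg[0]->0; indeg[1]->0; indeg[4]->2; indeg[5]->0 | ready=[0, 1, 5] | order so far=[3, 2]
  pop 0: indeg[4]->1 | ready=[1, 5] | order so far=[3, 2, 0]
  pop 1: indeg[4]->0 | ready=[4, 5] | order so far=[3, 2, 0, 1]
  pop 4: no out-edges | ready=[5] | order so far=[3, 2, 0, 1, 4]
  pop 5: no out-edges | ready=[] | order so far=[3, 2, 0, 1, 4, 5]
New canonical toposort: [3, 2, 0, 1, 4, 5]
Compare positions:
  Node 0: index 3 -> 2 (moved)
  Node 1: index 1 -> 3 (moved)
  Node 2: index 2 -> 1 (moved)
  Node 3: index 0 -> 0 (same)
  Node 4: index 4 -> 4 (same)
  Node 5: index 5 -> 5 (same)
Nodes that changed position: 0 1 2

Answer: 0 1 2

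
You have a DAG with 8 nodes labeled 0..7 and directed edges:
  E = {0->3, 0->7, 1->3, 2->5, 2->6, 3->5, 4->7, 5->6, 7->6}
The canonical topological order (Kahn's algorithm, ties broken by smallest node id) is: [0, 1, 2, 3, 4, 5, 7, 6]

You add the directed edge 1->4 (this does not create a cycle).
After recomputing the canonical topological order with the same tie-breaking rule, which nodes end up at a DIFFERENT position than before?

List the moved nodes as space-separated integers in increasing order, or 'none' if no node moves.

Old toposort: [0, 1, 2, 3, 4, 5, 7, 6]
Added edge 1->4
Recompute Kahn (smallest-id tiebreak):
  initial in-degrees: [0, 0, 0, 2, 1, 2, 3, 2]
  ready (indeg=0): [0, 1, 2]
  pop 0: indeg[3]->1; indeg[7]->1 | ready=[1, 2] | order so far=[0]
  pop 1: indeg[3]->0; indeg[4]->0 | ready=[2, 3, 4] | order so far=[0, 1]
  pop 2: indeg[5]->1; indeg[6]->2 | ready=[3, 4] | order so far=[0, 1, 2]
  pop 3: indeg[5]->0 | ready=[4, 5] | order so far=[0, 1, 2, 3]
  pop 4: indeg[7]->0 | ready=[5, 7] | order so far=[0, 1, 2, 3, 4]
  pop 5: indeg[6]->1 | ready=[7] | order so far=[0, 1, 2, 3, 4, 5]
  pop 7: indeg[6]->0 | ready=[6] | order so far=[0, 1, 2, 3, 4, 5, 7]
  pop 6: no out-edges | ready=[] | order so far=[0, 1, 2, 3, 4, 5, 7, 6]
New canonical toposort: [0, 1, 2, 3, 4, 5, 7, 6]
Compare positions:
  Node 0: index 0 -> 0 (same)
  Node 1: index 1 -> 1 (same)
  Node 2: index 2 -> 2 (same)
  Node 3: index 3 -> 3 (same)
  Node 4: index 4 -> 4 (same)
  Node 5: index 5 -> 5 (same)
  Node 6: index 7 -> 7 (same)
  Node 7: index 6 -> 6 (same)
Nodes that changed position: none

Answer: none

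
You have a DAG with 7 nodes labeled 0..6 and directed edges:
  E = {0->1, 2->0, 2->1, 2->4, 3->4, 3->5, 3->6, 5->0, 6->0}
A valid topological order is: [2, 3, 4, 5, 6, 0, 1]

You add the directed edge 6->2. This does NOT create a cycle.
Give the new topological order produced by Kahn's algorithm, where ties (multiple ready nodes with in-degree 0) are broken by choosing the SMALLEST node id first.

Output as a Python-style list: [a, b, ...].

Answer: [3, 5, 6, 2, 0, 1, 4]

Derivation:
Old toposort: [2, 3, 4, 5, 6, 0, 1]
Added edge: 6->2
Position of 6 (4) > position of 2 (0). Must reorder: 6 must now come before 2.
Run Kahn's algorithm (break ties by smallest node id):
  initial in-degrees: [3, 2, 1, 0, 2, 1, 1]
  ready (indeg=0): [3]
  pop 3: indeg[4]->1; indeg[5]->0; indeg[6]->0 | ready=[5, 6] | order so far=[3]
  pop 5: indeg[0]->2 | ready=[6] | order so far=[3, 5]
  pop 6: indeg[0]->1; indeg[2]->0 | ready=[2] | order so far=[3, 5, 6]
  pop 2: indeg[0]->0; indeg[1]->1; indeg[4]->0 | ready=[0, 4] | order so far=[3, 5, 6, 2]
  pop 0: indeg[1]->0 | ready=[1, 4] | order so far=[3, 5, 6, 2, 0]
  pop 1: no out-edges | ready=[4] | order so far=[3, 5, 6, 2, 0, 1]
  pop 4: no out-edges | ready=[] | order so far=[3, 5, 6, 2, 0, 1, 4]
  Result: [3, 5, 6, 2, 0, 1, 4]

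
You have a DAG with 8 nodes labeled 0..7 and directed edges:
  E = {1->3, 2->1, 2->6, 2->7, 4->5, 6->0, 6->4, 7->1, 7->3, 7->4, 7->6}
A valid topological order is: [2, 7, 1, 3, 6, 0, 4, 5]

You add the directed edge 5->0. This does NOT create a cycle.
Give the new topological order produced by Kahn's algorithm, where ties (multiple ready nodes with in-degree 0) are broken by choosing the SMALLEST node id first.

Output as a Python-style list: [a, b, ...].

Old toposort: [2, 7, 1, 3, 6, 0, 4, 5]
Added edge: 5->0
Position of 5 (7) > position of 0 (5). Must reorder: 5 must now come before 0.
Run Kahn's algorithm (break ties by smallest node id):
  initial in-degrees: [2, 2, 0, 2, 2, 1, 2, 1]
  ready (indeg=0): [2]
  pop 2: indeg[1]->1; indeg[6]->1; indeg[7]->0 | ready=[7] | order so far=[2]
  pop 7: indeg[1]->0; indeg[3]->1; indeg[4]->1; indeg[6]->0 | ready=[1, 6] | order so far=[2, 7]
  pop 1: indeg[3]->0 | ready=[3, 6] | order so far=[2, 7, 1]
  pop 3: no out-edges | ready=[6] | order so far=[2, 7, 1, 3]
  pop 6: indeg[0]->1; indeg[4]->0 | ready=[4] | order so far=[2, 7, 1, 3, 6]
  pop 4: indeg[5]->0 | ready=[5] | order so far=[2, 7, 1, 3, 6, 4]
  pop 5: indeg[0]->0 | ready=[0] | order so far=[2, 7, 1, 3, 6, 4, 5]
  pop 0: no out-edges | ready=[] | order so far=[2, 7, 1, 3, 6, 4, 5, 0]
  Result: [2, 7, 1, 3, 6, 4, 5, 0]

Answer: [2, 7, 1, 3, 6, 4, 5, 0]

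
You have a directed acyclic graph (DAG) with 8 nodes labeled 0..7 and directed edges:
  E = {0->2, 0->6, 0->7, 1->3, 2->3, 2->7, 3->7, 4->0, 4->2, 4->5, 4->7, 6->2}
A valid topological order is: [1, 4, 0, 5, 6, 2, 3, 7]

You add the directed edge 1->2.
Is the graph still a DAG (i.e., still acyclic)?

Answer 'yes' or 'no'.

Given toposort: [1, 4, 0, 5, 6, 2, 3, 7]
Position of 1: index 0; position of 2: index 5
New edge 1->2: forward
Forward edge: respects the existing order. Still a DAG, same toposort still valid.
Still a DAG? yes

Answer: yes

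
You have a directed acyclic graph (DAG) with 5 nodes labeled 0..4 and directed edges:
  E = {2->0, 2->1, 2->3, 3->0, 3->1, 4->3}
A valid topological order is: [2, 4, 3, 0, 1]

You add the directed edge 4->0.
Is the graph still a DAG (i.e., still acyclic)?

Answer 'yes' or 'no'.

Answer: yes

Derivation:
Given toposort: [2, 4, 3, 0, 1]
Position of 4: index 1; position of 0: index 3
New edge 4->0: forward
Forward edge: respects the existing order. Still a DAG, same toposort still valid.
Still a DAG? yes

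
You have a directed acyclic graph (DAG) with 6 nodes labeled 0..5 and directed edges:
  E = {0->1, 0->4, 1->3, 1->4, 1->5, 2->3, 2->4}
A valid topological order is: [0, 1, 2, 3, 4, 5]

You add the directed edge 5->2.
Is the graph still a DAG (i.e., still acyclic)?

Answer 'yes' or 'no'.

Answer: yes

Derivation:
Given toposort: [0, 1, 2, 3, 4, 5]
Position of 5: index 5; position of 2: index 2
New edge 5->2: backward (u after v in old order)
Backward edge: old toposort is now invalid. Check if this creates a cycle.
Does 2 already reach 5? Reachable from 2: [2, 3, 4]. NO -> still a DAG (reorder needed).
Still a DAG? yes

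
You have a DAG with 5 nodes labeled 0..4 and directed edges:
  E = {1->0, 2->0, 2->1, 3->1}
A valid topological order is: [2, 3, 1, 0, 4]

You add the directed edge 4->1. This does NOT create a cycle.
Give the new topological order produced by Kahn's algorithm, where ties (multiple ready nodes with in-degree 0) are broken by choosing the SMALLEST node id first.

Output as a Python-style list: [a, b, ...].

Answer: [2, 3, 4, 1, 0]

Derivation:
Old toposort: [2, 3, 1, 0, 4]
Added edge: 4->1
Position of 4 (4) > position of 1 (2). Must reorder: 4 must now come before 1.
Run Kahn's algorithm (break ties by smallest node id):
  initial in-degrees: [2, 3, 0, 0, 0]
  ready (indeg=0): [2, 3, 4]
  pop 2: indeg[0]->1; indeg[1]->2 | ready=[3, 4] | order so far=[2]
  pop 3: indeg[1]->1 | ready=[4] | order so far=[2, 3]
  pop 4: indeg[1]->0 | ready=[1] | order so far=[2, 3, 4]
  pop 1: indeg[0]->0 | ready=[0] | order so far=[2, 3, 4, 1]
  pop 0: no out-edges | ready=[] | order so far=[2, 3, 4, 1, 0]
  Result: [2, 3, 4, 1, 0]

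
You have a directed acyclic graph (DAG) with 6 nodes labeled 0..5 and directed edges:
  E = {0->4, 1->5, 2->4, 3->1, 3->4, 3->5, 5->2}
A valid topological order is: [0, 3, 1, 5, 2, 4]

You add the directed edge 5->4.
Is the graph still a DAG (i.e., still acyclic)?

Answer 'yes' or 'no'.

Answer: yes

Derivation:
Given toposort: [0, 3, 1, 5, 2, 4]
Position of 5: index 3; position of 4: index 5
New edge 5->4: forward
Forward edge: respects the existing order. Still a DAG, same toposort still valid.
Still a DAG? yes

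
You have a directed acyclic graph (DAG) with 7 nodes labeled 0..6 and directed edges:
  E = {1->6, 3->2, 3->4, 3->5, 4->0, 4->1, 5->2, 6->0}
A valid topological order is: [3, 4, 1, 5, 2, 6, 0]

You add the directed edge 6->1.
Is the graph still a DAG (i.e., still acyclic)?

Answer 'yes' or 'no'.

Answer: no

Derivation:
Given toposort: [3, 4, 1, 5, 2, 6, 0]
Position of 6: index 5; position of 1: index 2
New edge 6->1: backward (u after v in old order)
Backward edge: old toposort is now invalid. Check if this creates a cycle.
Does 1 already reach 6? Reachable from 1: [0, 1, 6]. YES -> cycle!
Still a DAG? no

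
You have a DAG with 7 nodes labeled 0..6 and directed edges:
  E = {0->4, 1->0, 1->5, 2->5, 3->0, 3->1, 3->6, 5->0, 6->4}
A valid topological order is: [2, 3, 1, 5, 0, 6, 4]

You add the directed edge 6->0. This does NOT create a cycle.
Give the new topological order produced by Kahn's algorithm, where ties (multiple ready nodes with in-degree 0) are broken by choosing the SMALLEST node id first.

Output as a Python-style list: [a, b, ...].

Answer: [2, 3, 1, 5, 6, 0, 4]

Derivation:
Old toposort: [2, 3, 1, 5, 0, 6, 4]
Added edge: 6->0
Position of 6 (5) > position of 0 (4). Must reorder: 6 must now come before 0.
Run Kahn's algorithm (break ties by smallest node id):
  initial in-degrees: [4, 1, 0, 0, 2, 2, 1]
  ready (indeg=0): [2, 3]
  pop 2: indeg[5]->1 | ready=[3] | order so far=[2]
  pop 3: indeg[0]->3; indeg[1]->0; indeg[6]->0 | ready=[1, 6] | order so far=[2, 3]
  pop 1: indeg[0]->2; indeg[5]->0 | ready=[5, 6] | order so far=[2, 3, 1]
  pop 5: indeg[0]->1 | ready=[6] | order so far=[2, 3, 1, 5]
  pop 6: indeg[0]->0; indeg[4]->1 | ready=[0] | order so far=[2, 3, 1, 5, 6]
  pop 0: indeg[4]->0 | ready=[4] | order so far=[2, 3, 1, 5, 6, 0]
  pop 4: no out-edges | ready=[] | order so far=[2, 3, 1, 5, 6, 0, 4]
  Result: [2, 3, 1, 5, 6, 0, 4]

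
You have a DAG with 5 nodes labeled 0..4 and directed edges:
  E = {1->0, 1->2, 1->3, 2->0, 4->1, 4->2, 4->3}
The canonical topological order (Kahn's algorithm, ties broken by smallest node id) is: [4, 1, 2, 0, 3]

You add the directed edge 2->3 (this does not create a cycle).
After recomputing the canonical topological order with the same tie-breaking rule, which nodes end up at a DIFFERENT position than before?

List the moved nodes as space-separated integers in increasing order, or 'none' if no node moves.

Answer: none

Derivation:
Old toposort: [4, 1, 2, 0, 3]
Added edge 2->3
Recompute Kahn (smallest-id tiebreak):
  initial in-degrees: [2, 1, 2, 3, 0]
  ready (indeg=0): [4]
  pop 4: indeg[1]->0; indeg[2]->1; indeg[3]->2 | ready=[1] | order so far=[4]
  pop 1: indeg[0]->1; indeg[2]->0; indeg[3]->1 | ready=[2] | order so far=[4, 1]
  pop 2: indeg[0]->0; indeg[3]->0 | ready=[0, 3] | order so far=[4, 1, 2]
  pop 0: no out-edges | ready=[3] | order so far=[4, 1, 2, 0]
  pop 3: no out-edges | ready=[] | order so far=[4, 1, 2, 0, 3]
New canonical toposort: [4, 1, 2, 0, 3]
Compare positions:
  Node 0: index 3 -> 3 (same)
  Node 1: index 1 -> 1 (same)
  Node 2: index 2 -> 2 (same)
  Node 3: index 4 -> 4 (same)
  Node 4: index 0 -> 0 (same)
Nodes that changed position: none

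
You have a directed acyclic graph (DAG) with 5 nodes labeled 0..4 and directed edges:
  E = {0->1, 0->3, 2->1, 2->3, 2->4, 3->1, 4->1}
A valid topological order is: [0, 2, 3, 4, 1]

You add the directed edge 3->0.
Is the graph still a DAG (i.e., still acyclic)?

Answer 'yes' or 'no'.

Answer: no

Derivation:
Given toposort: [0, 2, 3, 4, 1]
Position of 3: index 2; position of 0: index 0
New edge 3->0: backward (u after v in old order)
Backward edge: old toposort is now invalid. Check if this creates a cycle.
Does 0 already reach 3? Reachable from 0: [0, 1, 3]. YES -> cycle!
Still a DAG? no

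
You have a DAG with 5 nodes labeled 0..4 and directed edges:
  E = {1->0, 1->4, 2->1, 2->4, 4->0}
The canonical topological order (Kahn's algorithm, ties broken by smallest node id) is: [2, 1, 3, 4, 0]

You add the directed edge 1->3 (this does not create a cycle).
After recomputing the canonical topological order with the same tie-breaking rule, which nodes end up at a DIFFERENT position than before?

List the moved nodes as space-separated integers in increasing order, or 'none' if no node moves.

Old toposort: [2, 1, 3, 4, 0]
Added edge 1->3
Recompute Kahn (smallest-id tiebreak):
  initial in-degrees: [2, 1, 0, 1, 2]
  ready (indeg=0): [2]
  pop 2: indeg[1]->0; indeg[4]->1 | ready=[1] | order so far=[2]
  pop 1: indeg[0]->1; indeg[3]->0; indeg[4]->0 | ready=[3, 4] | order so far=[2, 1]
  pop 3: no out-edges | ready=[4] | order so far=[2, 1, 3]
  pop 4: indeg[0]->0 | ready=[0] | order so far=[2, 1, 3, 4]
  pop 0: no out-edges | ready=[] | order so far=[2, 1, 3, 4, 0]
New canonical toposort: [2, 1, 3, 4, 0]
Compare positions:
  Node 0: index 4 -> 4 (same)
  Node 1: index 1 -> 1 (same)
  Node 2: index 0 -> 0 (same)
  Node 3: index 2 -> 2 (same)
  Node 4: index 3 -> 3 (same)
Nodes that changed position: none

Answer: none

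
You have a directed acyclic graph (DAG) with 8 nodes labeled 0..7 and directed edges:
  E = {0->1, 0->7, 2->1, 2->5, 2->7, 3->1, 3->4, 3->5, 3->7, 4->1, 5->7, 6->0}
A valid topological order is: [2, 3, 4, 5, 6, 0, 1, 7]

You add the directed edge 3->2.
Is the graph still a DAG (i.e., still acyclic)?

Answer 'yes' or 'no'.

Given toposort: [2, 3, 4, 5, 6, 0, 1, 7]
Position of 3: index 1; position of 2: index 0
New edge 3->2: backward (u after v in old order)
Backward edge: old toposort is now invalid. Check if this creates a cycle.
Does 2 already reach 3? Reachable from 2: [1, 2, 5, 7]. NO -> still a DAG (reorder needed).
Still a DAG? yes

Answer: yes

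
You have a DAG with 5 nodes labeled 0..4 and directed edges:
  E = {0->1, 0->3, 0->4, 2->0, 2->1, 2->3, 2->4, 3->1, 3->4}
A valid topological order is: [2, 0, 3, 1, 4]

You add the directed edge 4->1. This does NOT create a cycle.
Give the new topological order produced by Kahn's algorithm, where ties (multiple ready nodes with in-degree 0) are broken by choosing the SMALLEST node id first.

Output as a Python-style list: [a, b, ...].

Old toposort: [2, 0, 3, 1, 4]
Added edge: 4->1
Position of 4 (4) > position of 1 (3). Must reorder: 4 must now come before 1.
Run Kahn's algorithm (break ties by smallest node id):
  initial in-degrees: [1, 4, 0, 2, 3]
  ready (indeg=0): [2]
  pop 2: indeg[0]->0; indeg[1]->3; indeg[3]->1; indeg[4]->2 | ready=[0] | order so far=[2]
  pop 0: indeg[1]->2; indeg[3]->0; indeg[4]->1 | ready=[3] | order so far=[2, 0]
  pop 3: indeg[1]->1; indeg[4]->0 | ready=[4] | order so far=[2, 0, 3]
  pop 4: indeg[1]->0 | ready=[1] | order so far=[2, 0, 3, 4]
  pop 1: no out-edges | ready=[] | order so far=[2, 0, 3, 4, 1]
  Result: [2, 0, 3, 4, 1]

Answer: [2, 0, 3, 4, 1]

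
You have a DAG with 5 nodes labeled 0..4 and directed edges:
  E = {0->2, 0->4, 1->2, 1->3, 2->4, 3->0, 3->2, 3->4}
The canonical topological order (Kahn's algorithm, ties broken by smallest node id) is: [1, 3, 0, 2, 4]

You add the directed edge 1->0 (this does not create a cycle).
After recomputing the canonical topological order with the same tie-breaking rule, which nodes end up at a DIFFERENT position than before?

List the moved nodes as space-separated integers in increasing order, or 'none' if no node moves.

Old toposort: [1, 3, 0, 2, 4]
Added edge 1->0
Recompute Kahn (smallest-id tiebreak):
  initial in-degrees: [2, 0, 3, 1, 3]
  ready (indeg=0): [1]
  pop 1: indeg[0]->1; indeg[2]->2; indeg[3]->0 | ready=[3] | order so far=[1]
  pop 3: indeg[0]->0; indeg[2]->1; indeg[4]->2 | ready=[0] | order so far=[1, 3]
  pop 0: indeg[2]->0; indeg[4]->1 | ready=[2] | order so far=[1, 3, 0]
  pop 2: indeg[4]->0 | ready=[4] | order so far=[1, 3, 0, 2]
  pop 4: no out-edges | ready=[] | order so far=[1, 3, 0, 2, 4]
New canonical toposort: [1, 3, 0, 2, 4]
Compare positions:
  Node 0: index 2 -> 2 (same)
  Node 1: index 0 -> 0 (same)
  Node 2: index 3 -> 3 (same)
  Node 3: index 1 -> 1 (same)
  Node 4: index 4 -> 4 (same)
Nodes that changed position: none

Answer: none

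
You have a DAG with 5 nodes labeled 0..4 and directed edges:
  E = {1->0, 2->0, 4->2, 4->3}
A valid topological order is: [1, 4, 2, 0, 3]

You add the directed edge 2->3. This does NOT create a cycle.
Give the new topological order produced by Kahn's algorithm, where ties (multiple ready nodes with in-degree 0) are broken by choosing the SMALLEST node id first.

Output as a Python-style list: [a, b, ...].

Old toposort: [1, 4, 2, 0, 3]
Added edge: 2->3
Position of 2 (2) < position of 3 (4). Old order still valid.
Run Kahn's algorithm (break ties by smallest node id):
  initial in-degrees: [2, 0, 1, 2, 0]
  ready (indeg=0): [1, 4]
  pop 1: indeg[0]->1 | ready=[4] | order so far=[1]
  pop 4: indeg[2]->0; indeg[3]->1 | ready=[2] | order so far=[1, 4]
  pop 2: indeg[0]->0; indeg[3]->0 | ready=[0, 3] | order so far=[1, 4, 2]
  pop 0: no out-edges | ready=[3] | order so far=[1, 4, 2, 0]
  pop 3: no out-edges | ready=[] | order so far=[1, 4, 2, 0, 3]
  Result: [1, 4, 2, 0, 3]

Answer: [1, 4, 2, 0, 3]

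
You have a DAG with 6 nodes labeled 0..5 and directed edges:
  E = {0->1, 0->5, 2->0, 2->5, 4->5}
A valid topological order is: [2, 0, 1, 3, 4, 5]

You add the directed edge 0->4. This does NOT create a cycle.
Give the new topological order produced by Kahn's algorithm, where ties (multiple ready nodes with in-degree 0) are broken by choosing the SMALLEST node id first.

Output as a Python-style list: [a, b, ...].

Old toposort: [2, 0, 1, 3, 4, 5]
Added edge: 0->4
Position of 0 (1) < position of 4 (4). Old order still valid.
Run Kahn's algorithm (break ties by smallest node id):
  initial in-degrees: [1, 1, 0, 0, 1, 3]
  ready (indeg=0): [2, 3]
  pop 2: indeg[0]->0; indeg[5]->2 | ready=[0, 3] | order so far=[2]
  pop 0: indeg[1]->0; indeg[4]->0; indeg[5]->1 | ready=[1, 3, 4] | order so far=[2, 0]
  pop 1: no out-edges | ready=[3, 4] | order so far=[2, 0, 1]
  pop 3: no out-edges | ready=[4] | order so far=[2, 0, 1, 3]
  pop 4: indeg[5]->0 | ready=[5] | order so far=[2, 0, 1, 3, 4]
  pop 5: no out-edges | ready=[] | order so far=[2, 0, 1, 3, 4, 5]
  Result: [2, 0, 1, 3, 4, 5]

Answer: [2, 0, 1, 3, 4, 5]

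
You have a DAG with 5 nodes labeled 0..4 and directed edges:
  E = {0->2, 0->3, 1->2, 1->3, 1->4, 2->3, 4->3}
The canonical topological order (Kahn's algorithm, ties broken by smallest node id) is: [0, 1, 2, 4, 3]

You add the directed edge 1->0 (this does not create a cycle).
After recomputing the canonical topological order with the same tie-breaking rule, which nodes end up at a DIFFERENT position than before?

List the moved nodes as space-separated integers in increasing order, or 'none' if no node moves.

Old toposort: [0, 1, 2, 4, 3]
Added edge 1->0
Recompute Kahn (smallest-id tiebreak):
  initial in-degrees: [1, 0, 2, 4, 1]
  ready (indeg=0): [1]
  pop 1: indeg[0]->0; indeg[2]->1; indeg[3]->3; indeg[4]->0 | ready=[0, 4] | order so far=[1]
  pop 0: indeg[2]->0; indeg[3]->2 | ready=[2, 4] | order so far=[1, 0]
  pop 2: indeg[3]->1 | ready=[4] | order so far=[1, 0, 2]
  pop 4: indeg[3]->0 | ready=[3] | order so far=[1, 0, 2, 4]
  pop 3: no out-edges | ready=[] | order so far=[1, 0, 2, 4, 3]
New canonical toposort: [1, 0, 2, 4, 3]
Compare positions:
  Node 0: index 0 -> 1 (moved)
  Node 1: index 1 -> 0 (moved)
  Node 2: index 2 -> 2 (same)
  Node 3: index 4 -> 4 (same)
  Node 4: index 3 -> 3 (same)
Nodes that changed position: 0 1

Answer: 0 1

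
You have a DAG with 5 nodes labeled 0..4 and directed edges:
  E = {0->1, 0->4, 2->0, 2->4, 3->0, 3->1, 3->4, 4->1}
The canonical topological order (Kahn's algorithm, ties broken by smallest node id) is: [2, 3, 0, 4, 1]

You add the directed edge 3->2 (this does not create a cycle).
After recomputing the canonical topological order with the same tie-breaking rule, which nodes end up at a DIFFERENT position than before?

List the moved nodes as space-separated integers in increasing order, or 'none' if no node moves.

Old toposort: [2, 3, 0, 4, 1]
Added edge 3->2
Recompute Kahn (smallest-id tiebreak):
  initial in-degrees: [2, 3, 1, 0, 3]
  ready (indeg=0): [3]
  pop 3: indeg[0]->1; indeg[1]->2; indeg[2]->0; indeg[4]->2 | ready=[2] | order so far=[3]
  pop 2: indeg[0]->0; indeg[4]->1 | ready=[0] | order so far=[3, 2]
  pop 0: indeg[1]->1; indeg[4]->0 | ready=[4] | order so far=[3, 2, 0]
  pop 4: indeg[1]->0 | ready=[1] | order so far=[3, 2, 0, 4]
  pop 1: no out-edges | ready=[] | order so far=[3, 2, 0, 4, 1]
New canonical toposort: [3, 2, 0, 4, 1]
Compare positions:
  Node 0: index 2 -> 2 (same)
  Node 1: index 4 -> 4 (same)
  Node 2: index 0 -> 1 (moved)
  Node 3: index 1 -> 0 (moved)
  Node 4: index 3 -> 3 (same)
Nodes that changed position: 2 3

Answer: 2 3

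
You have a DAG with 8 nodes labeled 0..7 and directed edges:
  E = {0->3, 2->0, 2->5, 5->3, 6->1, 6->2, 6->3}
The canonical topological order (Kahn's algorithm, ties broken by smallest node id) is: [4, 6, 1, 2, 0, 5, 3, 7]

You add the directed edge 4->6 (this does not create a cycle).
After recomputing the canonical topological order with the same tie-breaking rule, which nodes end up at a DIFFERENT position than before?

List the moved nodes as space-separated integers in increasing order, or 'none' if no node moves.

Old toposort: [4, 6, 1, 2, 0, 5, 3, 7]
Added edge 4->6
Recompute Kahn (smallest-id tiebreak):
  initial in-degrees: [1, 1, 1, 3, 0, 1, 1, 0]
  ready (indeg=0): [4, 7]
  pop 4: indeg[6]->0 | ready=[6, 7] | order so far=[4]
  pop 6: indeg[1]->0; indeg[2]->0; indeg[3]->2 | ready=[1, 2, 7] | order so far=[4, 6]
  pop 1: no out-edges | ready=[2, 7] | order so far=[4, 6, 1]
  pop 2: indeg[0]->0; indeg[5]->0 | ready=[0, 5, 7] | order so far=[4, 6, 1, 2]
  pop 0: indeg[3]->1 | ready=[5, 7] | order so far=[4, 6, 1, 2, 0]
  pop 5: indeg[3]->0 | ready=[3, 7] | order so far=[4, 6, 1, 2, 0, 5]
  pop 3: no out-edges | ready=[7] | order so far=[4, 6, 1, 2, 0, 5, 3]
  pop 7: no out-edges | ready=[] | order so far=[4, 6, 1, 2, 0, 5, 3, 7]
New canonical toposort: [4, 6, 1, 2, 0, 5, 3, 7]
Compare positions:
  Node 0: index 4 -> 4 (same)
  Node 1: index 2 -> 2 (same)
  Node 2: index 3 -> 3 (same)
  Node 3: index 6 -> 6 (same)
  Node 4: index 0 -> 0 (same)
  Node 5: index 5 -> 5 (same)
  Node 6: index 1 -> 1 (same)
  Node 7: index 7 -> 7 (same)
Nodes that changed position: none

Answer: none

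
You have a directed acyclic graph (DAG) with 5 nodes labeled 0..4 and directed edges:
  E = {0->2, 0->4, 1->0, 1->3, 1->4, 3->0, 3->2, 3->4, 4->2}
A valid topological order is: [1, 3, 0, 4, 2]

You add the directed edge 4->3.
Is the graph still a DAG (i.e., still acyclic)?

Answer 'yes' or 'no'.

Given toposort: [1, 3, 0, 4, 2]
Position of 4: index 3; position of 3: index 1
New edge 4->3: backward (u after v in old order)
Backward edge: old toposort is now invalid. Check if this creates a cycle.
Does 3 already reach 4? Reachable from 3: [0, 2, 3, 4]. YES -> cycle!
Still a DAG? no

Answer: no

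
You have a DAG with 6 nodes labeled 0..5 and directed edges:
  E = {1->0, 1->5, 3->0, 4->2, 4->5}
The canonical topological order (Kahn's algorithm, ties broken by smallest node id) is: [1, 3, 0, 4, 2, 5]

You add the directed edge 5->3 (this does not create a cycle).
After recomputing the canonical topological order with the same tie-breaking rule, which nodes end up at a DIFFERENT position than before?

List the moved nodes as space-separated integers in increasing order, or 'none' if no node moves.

Answer: 0 2 3 4 5

Derivation:
Old toposort: [1, 3, 0, 4, 2, 5]
Added edge 5->3
Recompute Kahn (smallest-id tiebreak):
  initial in-degrees: [2, 0, 1, 1, 0, 2]
  ready (indeg=0): [1, 4]
  pop 1: indeg[0]->1; indeg[5]->1 | ready=[4] | order so far=[1]
  pop 4: indeg[2]->0; indeg[5]->0 | ready=[2, 5] | order so far=[1, 4]
  pop 2: no out-edges | ready=[5] | order so far=[1, 4, 2]
  pop 5: indeg[3]->0 | ready=[3] | order so far=[1, 4, 2, 5]
  pop 3: indeg[0]->0 | ready=[0] | order so far=[1, 4, 2, 5, 3]
  pop 0: no out-edges | ready=[] | order so far=[1, 4, 2, 5, 3, 0]
New canonical toposort: [1, 4, 2, 5, 3, 0]
Compare positions:
  Node 0: index 2 -> 5 (moved)
  Node 1: index 0 -> 0 (same)
  Node 2: index 4 -> 2 (moved)
  Node 3: index 1 -> 4 (moved)
  Node 4: index 3 -> 1 (moved)
  Node 5: index 5 -> 3 (moved)
Nodes that changed position: 0 2 3 4 5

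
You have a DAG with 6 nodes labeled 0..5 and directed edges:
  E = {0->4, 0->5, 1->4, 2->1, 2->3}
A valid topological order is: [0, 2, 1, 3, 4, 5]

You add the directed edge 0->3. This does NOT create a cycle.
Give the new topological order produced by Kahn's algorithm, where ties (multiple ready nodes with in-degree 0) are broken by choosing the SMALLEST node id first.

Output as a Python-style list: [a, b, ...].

Answer: [0, 2, 1, 3, 4, 5]

Derivation:
Old toposort: [0, 2, 1, 3, 4, 5]
Added edge: 0->3
Position of 0 (0) < position of 3 (3). Old order still valid.
Run Kahn's algorithm (break ties by smallest node id):
  initial in-degrees: [0, 1, 0, 2, 2, 1]
  ready (indeg=0): [0, 2]
  pop 0: indeg[3]->1; indeg[4]->1; indeg[5]->0 | ready=[2, 5] | order so far=[0]
  pop 2: indeg[1]->0; indeg[3]->0 | ready=[1, 3, 5] | order so far=[0, 2]
  pop 1: indeg[4]->0 | ready=[3, 4, 5] | order so far=[0, 2, 1]
  pop 3: no out-edges | ready=[4, 5] | order so far=[0, 2, 1, 3]
  pop 4: no out-edges | ready=[5] | order so far=[0, 2, 1, 3, 4]
  pop 5: no out-edges | ready=[] | order so far=[0, 2, 1, 3, 4, 5]
  Result: [0, 2, 1, 3, 4, 5]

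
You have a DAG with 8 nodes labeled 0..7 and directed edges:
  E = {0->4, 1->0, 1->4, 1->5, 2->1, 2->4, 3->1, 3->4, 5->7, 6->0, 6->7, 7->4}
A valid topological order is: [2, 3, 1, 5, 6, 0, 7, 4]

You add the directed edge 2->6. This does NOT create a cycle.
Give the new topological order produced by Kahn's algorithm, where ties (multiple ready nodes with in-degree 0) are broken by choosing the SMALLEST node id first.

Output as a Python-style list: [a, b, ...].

Answer: [2, 3, 1, 5, 6, 0, 7, 4]

Derivation:
Old toposort: [2, 3, 1, 5, 6, 0, 7, 4]
Added edge: 2->6
Position of 2 (0) < position of 6 (4). Old order still valid.
Run Kahn's algorithm (break ties by smallest node id):
  initial in-degrees: [2, 2, 0, 0, 5, 1, 1, 2]
  ready (indeg=0): [2, 3]
  pop 2: indeg[1]->1; indeg[4]->4; indeg[6]->0 | ready=[3, 6] | order so far=[2]
  pop 3: indeg[1]->0; indeg[4]->3 | ready=[1, 6] | order so far=[2, 3]
  pop 1: indeg[0]->1; indeg[4]->2; indeg[5]->0 | ready=[5, 6] | order so far=[2, 3, 1]
  pop 5: indeg[7]->1 | ready=[6] | order so far=[2, 3, 1, 5]
  pop 6: indeg[0]->0; indeg[7]->0 | ready=[0, 7] | order so far=[2, 3, 1, 5, 6]
  pop 0: indeg[4]->1 | ready=[7] | order so far=[2, 3, 1, 5, 6, 0]
  pop 7: indeg[4]->0 | ready=[4] | order so far=[2, 3, 1, 5, 6, 0, 7]
  pop 4: no out-edges | ready=[] | order so far=[2, 3, 1, 5, 6, 0, 7, 4]
  Result: [2, 3, 1, 5, 6, 0, 7, 4]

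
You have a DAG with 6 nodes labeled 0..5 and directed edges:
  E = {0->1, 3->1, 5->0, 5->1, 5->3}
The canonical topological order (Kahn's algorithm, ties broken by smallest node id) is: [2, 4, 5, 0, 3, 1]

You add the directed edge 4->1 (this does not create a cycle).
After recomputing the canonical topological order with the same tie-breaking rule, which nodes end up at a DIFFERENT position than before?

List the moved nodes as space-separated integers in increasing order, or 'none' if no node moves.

Old toposort: [2, 4, 5, 0, 3, 1]
Added edge 4->1
Recompute Kahn (smallest-id tiebreak):
  initial in-degrees: [1, 4, 0, 1, 0, 0]
  ready (indeg=0): [2, 4, 5]
  pop 2: no out-edges | ready=[4, 5] | order so far=[2]
  pop 4: indeg[1]->3 | ready=[5] | order so far=[2, 4]
  pop 5: indeg[0]->0; indeg[1]->2; indeg[3]->0 | ready=[0, 3] | order so far=[2, 4, 5]
  pop 0: indeg[1]->1 | ready=[3] | order so far=[2, 4, 5, 0]
  pop 3: indeg[1]->0 | ready=[1] | order so far=[2, 4, 5, 0, 3]
  pop 1: no out-edges | ready=[] | order so far=[2, 4, 5, 0, 3, 1]
New canonical toposort: [2, 4, 5, 0, 3, 1]
Compare positions:
  Node 0: index 3 -> 3 (same)
  Node 1: index 5 -> 5 (same)
  Node 2: index 0 -> 0 (same)
  Node 3: index 4 -> 4 (same)
  Node 4: index 1 -> 1 (same)
  Node 5: index 2 -> 2 (same)
Nodes that changed position: none

Answer: none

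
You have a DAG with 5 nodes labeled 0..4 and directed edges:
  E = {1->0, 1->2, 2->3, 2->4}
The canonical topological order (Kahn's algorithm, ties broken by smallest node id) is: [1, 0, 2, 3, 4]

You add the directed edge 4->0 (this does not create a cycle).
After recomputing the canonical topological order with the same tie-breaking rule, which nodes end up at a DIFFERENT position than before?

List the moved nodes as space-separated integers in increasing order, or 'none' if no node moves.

Answer: 0 2 3 4

Derivation:
Old toposort: [1, 0, 2, 3, 4]
Added edge 4->0
Recompute Kahn (smallest-id tiebreak):
  initial in-degrees: [2, 0, 1, 1, 1]
  ready (indeg=0): [1]
  pop 1: indeg[0]->1; indeg[2]->0 | ready=[2] | order so far=[1]
  pop 2: indeg[3]->0; indeg[4]->0 | ready=[3, 4] | order so far=[1, 2]
  pop 3: no out-edges | ready=[4] | order so far=[1, 2, 3]
  pop 4: indeg[0]->0 | ready=[0] | order so far=[1, 2, 3, 4]
  pop 0: no out-edges | ready=[] | order so far=[1, 2, 3, 4, 0]
New canonical toposort: [1, 2, 3, 4, 0]
Compare positions:
  Node 0: index 1 -> 4 (moved)
  Node 1: index 0 -> 0 (same)
  Node 2: index 2 -> 1 (moved)
  Node 3: index 3 -> 2 (moved)
  Node 4: index 4 -> 3 (moved)
Nodes that changed position: 0 2 3 4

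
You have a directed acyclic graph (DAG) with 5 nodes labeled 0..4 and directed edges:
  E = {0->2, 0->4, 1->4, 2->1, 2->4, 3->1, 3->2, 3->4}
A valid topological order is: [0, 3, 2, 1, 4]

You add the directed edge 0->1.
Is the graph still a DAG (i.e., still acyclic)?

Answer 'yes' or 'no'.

Given toposort: [0, 3, 2, 1, 4]
Position of 0: index 0; position of 1: index 3
New edge 0->1: forward
Forward edge: respects the existing order. Still a DAG, same toposort still valid.
Still a DAG? yes

Answer: yes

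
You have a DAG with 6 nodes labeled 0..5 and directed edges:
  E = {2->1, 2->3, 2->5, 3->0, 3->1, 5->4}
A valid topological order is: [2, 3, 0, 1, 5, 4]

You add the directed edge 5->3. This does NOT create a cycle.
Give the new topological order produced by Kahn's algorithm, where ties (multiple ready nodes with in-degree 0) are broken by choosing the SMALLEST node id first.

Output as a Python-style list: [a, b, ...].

Old toposort: [2, 3, 0, 1, 5, 4]
Added edge: 5->3
Position of 5 (4) > position of 3 (1). Must reorder: 5 must now come before 3.
Run Kahn's algorithm (break ties by smallest node id):
  initial in-degrees: [1, 2, 0, 2, 1, 1]
  ready (indeg=0): [2]
  pop 2: indeg[1]->1; indeg[3]->1; indeg[5]->0 | ready=[5] | order so far=[2]
  pop 5: indeg[3]->0; indeg[4]->0 | ready=[3, 4] | order so far=[2, 5]
  pop 3: indeg[0]->0; indeg[1]->0 | ready=[0, 1, 4] | order so far=[2, 5, 3]
  pop 0: no out-edges | ready=[1, 4] | order so far=[2, 5, 3, 0]
  pop 1: no out-edges | ready=[4] | order so far=[2, 5, 3, 0, 1]
  pop 4: no out-edges | ready=[] | order so far=[2, 5, 3, 0, 1, 4]
  Result: [2, 5, 3, 0, 1, 4]

Answer: [2, 5, 3, 0, 1, 4]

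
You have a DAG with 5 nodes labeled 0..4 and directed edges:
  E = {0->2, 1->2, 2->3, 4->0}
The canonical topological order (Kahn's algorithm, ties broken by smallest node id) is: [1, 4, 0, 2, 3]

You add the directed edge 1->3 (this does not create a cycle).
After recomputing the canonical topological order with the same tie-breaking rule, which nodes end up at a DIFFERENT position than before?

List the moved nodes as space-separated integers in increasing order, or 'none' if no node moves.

Old toposort: [1, 4, 0, 2, 3]
Added edge 1->3
Recompute Kahn (smallest-id tiebreak):
  initial in-degrees: [1, 0, 2, 2, 0]
  ready (indeg=0): [1, 4]
  pop 1: indeg[2]->1; indeg[3]->1 | ready=[4] | order so far=[1]
  pop 4: indeg[0]->0 | ready=[0] | order so far=[1, 4]
  pop 0: indeg[2]->0 | ready=[2] | order so far=[1, 4, 0]
  pop 2: indeg[3]->0 | ready=[3] | order so far=[1, 4, 0, 2]
  pop 3: no out-edges | ready=[] | order so far=[1, 4, 0, 2, 3]
New canonical toposort: [1, 4, 0, 2, 3]
Compare positions:
  Node 0: index 2 -> 2 (same)
  Node 1: index 0 -> 0 (same)
  Node 2: index 3 -> 3 (same)
  Node 3: index 4 -> 4 (same)
  Node 4: index 1 -> 1 (same)
Nodes that changed position: none

Answer: none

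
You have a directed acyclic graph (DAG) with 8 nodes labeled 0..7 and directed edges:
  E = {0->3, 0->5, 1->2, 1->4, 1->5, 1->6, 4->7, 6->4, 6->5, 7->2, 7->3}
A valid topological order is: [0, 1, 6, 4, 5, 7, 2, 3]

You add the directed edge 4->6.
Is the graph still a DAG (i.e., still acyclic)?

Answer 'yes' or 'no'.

Answer: no

Derivation:
Given toposort: [0, 1, 6, 4, 5, 7, 2, 3]
Position of 4: index 3; position of 6: index 2
New edge 4->6: backward (u after v in old order)
Backward edge: old toposort is now invalid. Check if this creates a cycle.
Does 6 already reach 4? Reachable from 6: [2, 3, 4, 5, 6, 7]. YES -> cycle!
Still a DAG? no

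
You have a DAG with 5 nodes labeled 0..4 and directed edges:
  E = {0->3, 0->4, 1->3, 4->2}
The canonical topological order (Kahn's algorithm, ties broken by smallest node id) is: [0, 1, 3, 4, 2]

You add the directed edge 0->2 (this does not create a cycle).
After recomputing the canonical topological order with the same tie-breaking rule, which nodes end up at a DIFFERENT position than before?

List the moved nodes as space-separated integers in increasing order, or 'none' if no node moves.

Answer: none

Derivation:
Old toposort: [0, 1, 3, 4, 2]
Added edge 0->2
Recompute Kahn (smallest-id tiebreak):
  initial in-degrees: [0, 0, 2, 2, 1]
  ready (indeg=0): [0, 1]
  pop 0: indeg[2]->1; indeg[3]->1; indeg[4]->0 | ready=[1, 4] | order so far=[0]
  pop 1: indeg[3]->0 | ready=[3, 4] | order so far=[0, 1]
  pop 3: no out-edges | ready=[4] | order so far=[0, 1, 3]
  pop 4: indeg[2]->0 | ready=[2] | order so far=[0, 1, 3, 4]
  pop 2: no out-edges | ready=[] | order so far=[0, 1, 3, 4, 2]
New canonical toposort: [0, 1, 3, 4, 2]
Compare positions:
  Node 0: index 0 -> 0 (same)
  Node 1: index 1 -> 1 (same)
  Node 2: index 4 -> 4 (same)
  Node 3: index 2 -> 2 (same)
  Node 4: index 3 -> 3 (same)
Nodes that changed position: none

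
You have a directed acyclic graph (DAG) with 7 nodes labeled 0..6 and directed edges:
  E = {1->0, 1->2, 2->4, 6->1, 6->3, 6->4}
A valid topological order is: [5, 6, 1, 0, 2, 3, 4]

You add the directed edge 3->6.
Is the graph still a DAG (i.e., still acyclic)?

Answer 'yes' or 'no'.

Given toposort: [5, 6, 1, 0, 2, 3, 4]
Position of 3: index 5; position of 6: index 1
New edge 3->6: backward (u after v in old order)
Backward edge: old toposort is now invalid. Check if this creates a cycle.
Does 6 already reach 3? Reachable from 6: [0, 1, 2, 3, 4, 6]. YES -> cycle!
Still a DAG? no

Answer: no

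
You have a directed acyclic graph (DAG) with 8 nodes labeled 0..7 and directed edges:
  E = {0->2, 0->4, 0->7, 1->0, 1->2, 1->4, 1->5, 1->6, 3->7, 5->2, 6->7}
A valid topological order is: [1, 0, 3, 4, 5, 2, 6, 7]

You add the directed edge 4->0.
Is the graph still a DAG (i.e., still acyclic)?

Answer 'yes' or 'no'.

Given toposort: [1, 0, 3, 4, 5, 2, 6, 7]
Position of 4: index 3; position of 0: index 1
New edge 4->0: backward (u after v in old order)
Backward edge: old toposort is now invalid. Check if this creates a cycle.
Does 0 already reach 4? Reachable from 0: [0, 2, 4, 7]. YES -> cycle!
Still a DAG? no

Answer: no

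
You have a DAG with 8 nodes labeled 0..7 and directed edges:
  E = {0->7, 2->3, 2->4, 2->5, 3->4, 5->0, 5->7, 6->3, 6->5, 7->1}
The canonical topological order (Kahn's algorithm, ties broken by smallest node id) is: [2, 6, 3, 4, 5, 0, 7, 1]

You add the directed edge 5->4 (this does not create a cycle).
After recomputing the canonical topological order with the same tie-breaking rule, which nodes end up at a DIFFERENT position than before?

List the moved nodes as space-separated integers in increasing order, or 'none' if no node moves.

Answer: 0 4 5

Derivation:
Old toposort: [2, 6, 3, 4, 5, 0, 7, 1]
Added edge 5->4
Recompute Kahn (smallest-id tiebreak):
  initial in-degrees: [1, 1, 0, 2, 3, 2, 0, 2]
  ready (indeg=0): [2, 6]
  pop 2: indeg[3]->1; indeg[4]->2; indeg[5]->1 | ready=[6] | order so far=[2]
  pop 6: indeg[3]->0; indeg[5]->0 | ready=[3, 5] | order so far=[2, 6]
  pop 3: indeg[4]->1 | ready=[5] | order so far=[2, 6, 3]
  pop 5: indeg[0]->0; indeg[4]->0; indeg[7]->1 | ready=[0, 4] | order so far=[2, 6, 3, 5]
  pop 0: indeg[7]->0 | ready=[4, 7] | order so far=[2, 6, 3, 5, 0]
  pop 4: no out-edges | ready=[7] | order so far=[2, 6, 3, 5, 0, 4]
  pop 7: indeg[1]->0 | ready=[1] | order so far=[2, 6, 3, 5, 0, 4, 7]
  pop 1: no out-edges | ready=[] | order so far=[2, 6, 3, 5, 0, 4, 7, 1]
New canonical toposort: [2, 6, 3, 5, 0, 4, 7, 1]
Compare positions:
  Node 0: index 5 -> 4 (moved)
  Node 1: index 7 -> 7 (same)
  Node 2: index 0 -> 0 (same)
  Node 3: index 2 -> 2 (same)
  Node 4: index 3 -> 5 (moved)
  Node 5: index 4 -> 3 (moved)
  Node 6: index 1 -> 1 (same)
  Node 7: index 6 -> 6 (same)
Nodes that changed position: 0 4 5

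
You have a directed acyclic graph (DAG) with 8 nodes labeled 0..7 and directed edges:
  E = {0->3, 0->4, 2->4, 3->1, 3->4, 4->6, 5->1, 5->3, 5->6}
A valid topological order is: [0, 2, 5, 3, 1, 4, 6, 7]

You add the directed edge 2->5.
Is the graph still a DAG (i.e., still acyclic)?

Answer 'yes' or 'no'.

Answer: yes

Derivation:
Given toposort: [0, 2, 5, 3, 1, 4, 6, 7]
Position of 2: index 1; position of 5: index 2
New edge 2->5: forward
Forward edge: respects the existing order. Still a DAG, same toposort still valid.
Still a DAG? yes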